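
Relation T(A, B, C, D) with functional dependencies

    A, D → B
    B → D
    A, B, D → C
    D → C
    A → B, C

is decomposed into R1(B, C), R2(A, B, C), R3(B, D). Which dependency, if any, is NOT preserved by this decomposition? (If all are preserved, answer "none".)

Check D → C: no single fragment contains all of {C, D}, and the restricted closure of {D} across the fragments never reaches {C}.
A, D → B is preserved.
B → D is preserved.
A, B, D → C is preserved.
A → B, C is preserved.

D → C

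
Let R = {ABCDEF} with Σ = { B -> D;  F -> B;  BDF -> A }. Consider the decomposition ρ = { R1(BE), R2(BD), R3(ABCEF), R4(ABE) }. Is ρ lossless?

Yes

Chase test. Columns are ABCDEF; row i has aⱼ where attribute j ∈ Ri, else bᵢⱼ.
Initial tableau (one row per fragment):
  row 1: b11 a2 b13 b14 a5 b16
  row 2: b21 a2 b23 a4 b25 b26
  row 3: a1 a2 a3 b34 a5 a6
  row 4: a1 a2 b43 b44 a5 b46
Rows 1 and 2 agree on B; apply B→D and equate their D entries.
Rows 1 and 3 agree on B; apply B→D and equate their D entries.
Rows 1 and 4 agree on B; apply B→D and equate their D entries.
Row 3 is now all distinguished symbols — the join is lossless.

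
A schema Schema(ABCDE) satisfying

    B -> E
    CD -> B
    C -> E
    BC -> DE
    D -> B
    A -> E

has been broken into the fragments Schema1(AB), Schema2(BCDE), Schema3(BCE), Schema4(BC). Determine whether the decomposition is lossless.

Chase test. Columns are ABCDE; row i has aⱼ where attribute j ∈ Schemai, else bᵢⱼ.
Initial tableau (one row per fragment):
  row 1: a1 a2 b13 b14 b15
  row 2: b21 a2 a3 a4 a5
  row 3: b31 a2 a3 b34 a5
  row 4: b41 a2 a3 b44 b45
Rows 1 and 2 agree on B; apply B→E and equate their E entries.
Rows 1 and 4 agree on B; apply B→E and equate their E entries.
Rows 2 and 3 agree on BC; apply BC→DE and equate their DE entries.
Rows 2 and 4 agree on BC; apply BC→DE and equate their DE entries.
No row becomes fully distinguished — the join is lossy.

No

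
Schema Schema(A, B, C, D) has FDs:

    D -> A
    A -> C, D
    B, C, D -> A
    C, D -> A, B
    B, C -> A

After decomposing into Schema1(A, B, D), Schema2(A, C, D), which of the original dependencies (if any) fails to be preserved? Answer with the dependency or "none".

Check B, C → A: no single fragment contains all of {A, B, C}, and the restricted closure of {B, C} across the fragments never reaches {A}.
D → A is preserved.
A → C, D is preserved.
B, C, D → A is preserved.
C, D → A, B is preserved.

B, C -> A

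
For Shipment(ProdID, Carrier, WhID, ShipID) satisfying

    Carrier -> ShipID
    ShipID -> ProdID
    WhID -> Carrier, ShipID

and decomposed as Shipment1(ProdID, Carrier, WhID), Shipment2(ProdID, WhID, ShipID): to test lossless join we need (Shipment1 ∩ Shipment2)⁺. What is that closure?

ProdID, Carrier, WhID, ShipID

Shipment1 ∩ Shipment2 = {ProdID, WhID}.
WhID → Carrier, ShipID applies, adding Carrier, ShipID
Closure: {ProdID, Carrier, WhID, ShipID}.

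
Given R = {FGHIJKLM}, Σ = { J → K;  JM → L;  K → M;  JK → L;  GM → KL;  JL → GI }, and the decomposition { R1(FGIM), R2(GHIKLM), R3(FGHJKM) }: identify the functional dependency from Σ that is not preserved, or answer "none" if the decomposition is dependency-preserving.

JL → GI

Check JL → GI: no single fragment contains all of {GIJL}, and the restricted closure of {JL} across the fragments never reaches {GI}.
J → K is preserved.
JM → L is preserved.
K → M is preserved.
JK → L is preserved.
GM → KL is preserved.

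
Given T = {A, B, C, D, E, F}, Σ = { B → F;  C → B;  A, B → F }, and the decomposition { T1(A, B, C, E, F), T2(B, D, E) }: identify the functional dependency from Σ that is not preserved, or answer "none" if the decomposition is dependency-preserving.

none

B → F lies within T1.
C → B lies within T1.
A, B → F lies within T1.
Every dependency is enforceable on the fragments, so the decomposition is dependency-preserving.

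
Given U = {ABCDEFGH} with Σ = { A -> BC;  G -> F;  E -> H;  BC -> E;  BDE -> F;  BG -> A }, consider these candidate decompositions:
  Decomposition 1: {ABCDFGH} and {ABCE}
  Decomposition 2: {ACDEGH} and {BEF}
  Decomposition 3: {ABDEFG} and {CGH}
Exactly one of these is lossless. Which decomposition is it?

Decomposition 1: common = {ABC}, closure = {ABCEH} → lossless.
Decomposition 2: common = {E}, closure = {EH} → lossy.
Decomposition 3: common = {G}, closure = {FG} → lossy.

Decomposition 1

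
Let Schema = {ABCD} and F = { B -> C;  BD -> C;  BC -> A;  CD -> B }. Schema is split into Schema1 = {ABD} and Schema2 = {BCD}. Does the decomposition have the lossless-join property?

Yes

Common attributes: Schema1 ∩ Schema2 = {BD}.
Closure of {BD}: B → C applies, adding C; BC → A applies, adding A. So (BD)⁺ = {ABCD}.
This closure contains every attribute of Schema1, so Schema1 ∩ Schema2 → Schema1. The join is lossless.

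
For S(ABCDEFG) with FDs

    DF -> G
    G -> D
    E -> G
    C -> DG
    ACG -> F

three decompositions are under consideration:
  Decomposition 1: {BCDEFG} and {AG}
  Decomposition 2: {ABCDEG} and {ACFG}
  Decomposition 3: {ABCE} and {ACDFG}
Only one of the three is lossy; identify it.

Decomposition 1: common = {G}, closure = {DG} → lossy.
Decomposition 2: common = {ACG}, closure = {ACDFG} → lossless.
Decomposition 3: common = {AC}, closure = {ACDFG} → lossless.

Decomposition 1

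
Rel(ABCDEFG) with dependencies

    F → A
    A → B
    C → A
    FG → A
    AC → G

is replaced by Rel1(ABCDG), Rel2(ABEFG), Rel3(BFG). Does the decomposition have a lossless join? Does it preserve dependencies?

lossy but dependency-preserving

Lossless test (chase): Rows 2 and 3 agree on F; apply F→A and equate their A entries. No row becomes fully distinguished — the join is lossy.
Dependency preservation: every FD's attributes lie within a single fragment, so each can be enforced locally — preserved.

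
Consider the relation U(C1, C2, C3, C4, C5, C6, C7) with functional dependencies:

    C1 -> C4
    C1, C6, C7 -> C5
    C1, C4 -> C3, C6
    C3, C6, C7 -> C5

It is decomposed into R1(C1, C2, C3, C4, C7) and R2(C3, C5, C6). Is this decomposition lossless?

Common attributes: R1 ∩ R2 = {C3}.
No dependency enlarges {C3}, so (C3)⁺ = {C3}.
The closure contains neither all of R1 = {C1, C2, C3, C4, C7} nor all of R2 = {C3, C5, C6}, so the common attributes are not a superkey of either fragment. The join is lossy.

No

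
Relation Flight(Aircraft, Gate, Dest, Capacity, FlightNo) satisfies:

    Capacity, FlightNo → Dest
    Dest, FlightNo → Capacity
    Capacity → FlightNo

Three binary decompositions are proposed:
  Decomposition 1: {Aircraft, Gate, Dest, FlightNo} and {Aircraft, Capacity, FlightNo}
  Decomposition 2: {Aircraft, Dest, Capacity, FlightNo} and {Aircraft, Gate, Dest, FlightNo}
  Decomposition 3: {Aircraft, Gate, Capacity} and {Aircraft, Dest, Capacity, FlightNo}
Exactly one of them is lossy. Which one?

Decomposition 1: common = {Aircraft, FlightNo}, closure = {Aircraft, FlightNo} → lossy.
Decomposition 2: common = {Aircraft, Dest, FlightNo}, closure = {Aircraft, Dest, Capacity, FlightNo} → lossless.
Decomposition 3: common = {Aircraft, Capacity}, closure = {Aircraft, Dest, Capacity, FlightNo} → lossless.

Decomposition 1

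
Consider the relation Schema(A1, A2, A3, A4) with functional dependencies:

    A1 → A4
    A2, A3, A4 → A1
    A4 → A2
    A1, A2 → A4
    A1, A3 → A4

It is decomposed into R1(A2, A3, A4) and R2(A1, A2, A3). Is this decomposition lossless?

No

Common attributes: R1 ∩ R2 = {A2, A3}.
No dependency enlarges {A2, A3}, so (A2, A3)⁺ = {A2, A3}.
The closure contains neither all of R1 = {A2, A3, A4} nor all of R2 = {A1, A2, A3}, so the common attributes are not a superkey of either fragment. The join is lossy.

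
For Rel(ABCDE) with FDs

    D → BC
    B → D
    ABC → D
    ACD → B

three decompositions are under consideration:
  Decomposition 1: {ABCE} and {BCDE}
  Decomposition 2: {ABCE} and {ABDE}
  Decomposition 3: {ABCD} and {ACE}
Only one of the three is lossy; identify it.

Decomposition 1: common = {BCE}, closure = {BCDE} → lossless.
Decomposition 2: common = {ABE}, closure = {ABCDE} → lossless.
Decomposition 3: common = {AC}, closure = {AC} → lossy.

Decomposition 3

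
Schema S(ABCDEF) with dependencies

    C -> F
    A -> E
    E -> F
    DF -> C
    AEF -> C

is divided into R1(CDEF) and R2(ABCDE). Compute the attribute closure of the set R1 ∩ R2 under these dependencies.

CDEF

R1 ∩ R2 = {CDE}.
C → F applies, adding F
Closure: {CDEF}.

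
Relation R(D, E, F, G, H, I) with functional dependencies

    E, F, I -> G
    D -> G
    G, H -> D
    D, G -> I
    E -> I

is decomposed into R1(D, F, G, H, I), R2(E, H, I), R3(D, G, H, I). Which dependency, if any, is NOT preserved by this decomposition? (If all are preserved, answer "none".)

Check E, F, I → G: no single fragment contains all of {E, F, G, I}, and the restricted closure of {E, F, I} across the fragments never reaches {G}.
D → G is preserved.
G, H → D is preserved.
D, G → I is preserved.
E → I is preserved.

E, F, I -> G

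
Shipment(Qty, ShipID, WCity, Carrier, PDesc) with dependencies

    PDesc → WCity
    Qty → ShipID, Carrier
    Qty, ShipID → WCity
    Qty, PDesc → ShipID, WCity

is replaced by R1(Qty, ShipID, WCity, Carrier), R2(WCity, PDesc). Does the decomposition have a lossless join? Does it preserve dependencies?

lossy but dependency-preserving

Lossless test: (WCity)⁺ = {WCity}, which is a superkey of neither fragment — lossy.
Dependency preservation: Qty, PDesc → ShipID, WCity is not contained in any single fragment, but the restricted closure of its left-hand side across the fragments still reaches the right-hand side; the remaining FDs each lie inside some fragment. All dependencies are preserved.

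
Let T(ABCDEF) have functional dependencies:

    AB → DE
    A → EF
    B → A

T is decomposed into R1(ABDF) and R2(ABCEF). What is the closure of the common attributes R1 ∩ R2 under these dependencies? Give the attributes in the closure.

R1 ∩ R2 = {ABF}.
AB → DE applies, adding DE
Closure: {ABDEF}.

ABDEF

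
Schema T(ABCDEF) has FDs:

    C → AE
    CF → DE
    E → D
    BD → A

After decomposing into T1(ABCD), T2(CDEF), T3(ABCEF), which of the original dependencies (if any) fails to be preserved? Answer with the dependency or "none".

none

C → AE lies within T3.
CF → DE lies within T2.
E → D lies within T2.
BD → A lies within T1.
Every dependency is enforceable on the fragments, so the decomposition is dependency-preserving.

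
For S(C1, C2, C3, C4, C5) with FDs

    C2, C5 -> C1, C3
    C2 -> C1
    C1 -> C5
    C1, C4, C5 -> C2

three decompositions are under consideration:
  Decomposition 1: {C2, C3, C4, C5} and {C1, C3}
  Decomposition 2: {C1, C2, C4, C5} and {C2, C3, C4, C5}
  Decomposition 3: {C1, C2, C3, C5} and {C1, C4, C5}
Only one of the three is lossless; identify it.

Decomposition 2

Decomposition 1: common = {C3}, closure = {C3} → lossy.
Decomposition 2: common = {C2, C4, C5}, closure = {C1, C2, C3, C4, C5} → lossless.
Decomposition 3: common = {C1, C5}, closure = {C1, C5} → lossy.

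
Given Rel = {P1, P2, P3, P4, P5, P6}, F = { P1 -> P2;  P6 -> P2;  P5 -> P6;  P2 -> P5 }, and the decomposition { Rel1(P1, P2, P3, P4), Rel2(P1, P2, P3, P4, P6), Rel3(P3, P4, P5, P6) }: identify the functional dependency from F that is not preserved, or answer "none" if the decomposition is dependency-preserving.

P1 → P2 lies within Rel1.
P6 → P2 lies within Rel2.
P5 → P6 lies within Rel3.
P2 → P5: restricted closure across fragments reaches P5.
Every dependency is enforceable on the fragments, so the decomposition is dependency-preserving.

none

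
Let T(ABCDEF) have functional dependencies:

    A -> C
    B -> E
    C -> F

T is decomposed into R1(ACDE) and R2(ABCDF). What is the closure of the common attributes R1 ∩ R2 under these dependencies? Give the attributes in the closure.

ACDF

R1 ∩ R2 = {ACD}.
C → F applies, adding F
Closure: {ACDF}.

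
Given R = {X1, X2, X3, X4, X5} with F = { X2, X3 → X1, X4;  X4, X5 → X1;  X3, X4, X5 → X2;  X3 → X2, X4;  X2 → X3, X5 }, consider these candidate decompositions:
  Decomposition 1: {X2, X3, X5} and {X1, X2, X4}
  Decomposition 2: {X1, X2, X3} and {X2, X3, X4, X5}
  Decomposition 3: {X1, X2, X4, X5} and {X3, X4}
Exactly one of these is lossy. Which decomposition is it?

Decomposition 1: common = {X2}, closure = {X1, X2, X3, X4, X5} → lossless.
Decomposition 2: common = {X2, X3}, closure = {X1, X2, X3, X4, X5} → lossless.
Decomposition 3: common = {X4}, closure = {X4} → lossy.

Decomposition 3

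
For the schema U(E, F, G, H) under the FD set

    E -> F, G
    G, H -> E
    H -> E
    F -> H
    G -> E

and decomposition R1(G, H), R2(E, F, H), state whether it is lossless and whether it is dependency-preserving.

lossless and dependency-preserving

Lossless test: (H)⁺ = {E, F, G, H}, which contains all of one fragment — lossless.
Dependency preservation: E → F, G; G, H → E; G → E are not contained in any single fragment, but the restricted closure of each left-hand side across the fragments still reaches the right-hand side; the remaining FDs each lie inside some fragment. All dependencies are preserved.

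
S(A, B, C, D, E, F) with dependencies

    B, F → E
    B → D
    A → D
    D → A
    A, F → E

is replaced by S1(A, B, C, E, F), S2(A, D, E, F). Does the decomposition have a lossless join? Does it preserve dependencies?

lossless and dependency-preserving

Lossless test: (A, E, F)⁺ = {A, D, E, F}, which contains all of one fragment — lossless.
Dependency preservation: B → D is not contained in any single fragment, but the restricted closure of its left-hand side across the fragments still reaches the right-hand side; the remaining FDs each lie inside some fragment. All dependencies are preserved.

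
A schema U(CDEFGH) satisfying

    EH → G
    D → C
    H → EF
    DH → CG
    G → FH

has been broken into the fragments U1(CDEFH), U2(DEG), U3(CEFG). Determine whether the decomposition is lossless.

Chase test. Columns are CDEFGH; row i has aⱼ where attribute j ∈ Ui, else bᵢⱼ.
Initial tableau (one row per fragment):
  row 1: a1 a2 a3 a4 b15 a6
  row 2: b21 a2 a3 b24 a5 b26
  row 3: a1 b32 a3 a4 a5 b36
Rows 1 and 2 agree on D; apply D→C and equate their C entries.
Rows 2 and 3 agree on G; apply G→FH and equate their FH entries.
No row becomes fully distinguished — the join is lossy.

No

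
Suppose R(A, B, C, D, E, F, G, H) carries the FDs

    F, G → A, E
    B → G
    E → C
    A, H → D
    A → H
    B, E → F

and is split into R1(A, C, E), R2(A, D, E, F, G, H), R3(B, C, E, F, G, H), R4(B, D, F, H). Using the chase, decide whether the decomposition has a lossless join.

Yes

Chase test. Columns are A, B, C, D, E, F, G, H; row i has aⱼ where attribute j ∈ Ri, else bᵢⱼ.
Initial tableau (one row per fragment):
  row 1: a1 b12 a3 b14 a5 b16 b17 b18
  row 2: a1 b22 b23 a4 a5 a6 a7 a8
  row 3: b31 a2 a3 b34 a5 a6 a7 a8
  row 4: b41 a2 b43 a4 b45 a6 b47 a8
Rows 2 and 3 agree on F, G; apply F, G→A, E and equate their A, E entries.
Rows 3 and 4 agree on B; apply B→G and equate their G entries.
Rows 1 and 2 agree on E; apply E→C and equate their C entries.
Rows 2 and 3 agree on A, H; apply A, H→D and equate their D entries.
Rows 1 and 2 agree on A; apply A→H and equate their H entries.
Rows 2 and 4 agree on F, G; apply F, G→A, E and equate their A, E entries.
Rows 1 and 4 agree on E; apply E→C and equate their C entries.
Rows 1 and 2 agree on A, H; apply A, H→D and equate their D entries.
Row 3 is now all distinguished symbols — the join is lossless.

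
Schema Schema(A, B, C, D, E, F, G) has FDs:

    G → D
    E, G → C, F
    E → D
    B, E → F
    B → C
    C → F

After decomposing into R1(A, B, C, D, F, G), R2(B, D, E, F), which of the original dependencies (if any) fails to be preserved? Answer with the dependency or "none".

E, G → C, F

Check E, G → C, F: no single fragment contains all of {C, E, F, G}, and the restricted closure of {E, G} across the fragments never reaches {C, F}.
G → D is preserved.
E → D is preserved.
B, E → F is preserved.
B → C is preserved.
C → F is preserved.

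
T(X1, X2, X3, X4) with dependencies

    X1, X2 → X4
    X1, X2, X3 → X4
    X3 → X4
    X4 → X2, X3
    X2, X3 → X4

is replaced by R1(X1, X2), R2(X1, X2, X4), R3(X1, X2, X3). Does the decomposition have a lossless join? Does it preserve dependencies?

Lossless test (chase): Rows 1 and 2 agree on X1, X2; apply X1, X2→X4 and equate their X4 entries. Rows 1 and 3 agree on X1, X2; apply X1, X2→X4 and equate their X4 entries. Rows 1 and 2 agree on X4; apply X4→X2, X3 and equate their X2, X3 entries. Rows 1 and 3 agree on X4; apply X4→X2, X3 and equate their X2, X3 entries. Row 1 is now all distinguished symbols — the join is lossless.
Dependency preservation: the restricted closure of {X3} across the fragments never reaches {X4}, so X3 → X4 cannot be enforced without a join — not preserved.

lossless but not dependency-preserving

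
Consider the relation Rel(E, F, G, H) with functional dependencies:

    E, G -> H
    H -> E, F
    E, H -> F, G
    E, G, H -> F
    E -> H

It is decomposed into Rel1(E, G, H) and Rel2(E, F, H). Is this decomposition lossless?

Yes

Common attributes: Rel1 ∩ Rel2 = {E, H}.
Closure of {E, H}: H → E, F applies, adding F; E, H → F, G applies, adding G. So (E, H)⁺ = {E, F, G, H}.
This closure contains every attribute of Rel1, so Rel1 ∩ Rel2 → Rel1. The join is lossless.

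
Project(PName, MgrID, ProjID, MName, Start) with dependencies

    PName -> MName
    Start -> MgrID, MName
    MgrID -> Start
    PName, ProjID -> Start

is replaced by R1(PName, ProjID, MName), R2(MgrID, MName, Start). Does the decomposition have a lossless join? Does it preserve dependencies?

lossy and not dependency-preserving

Lossless test: (MName)⁺ = {MName}, which is a superkey of neither fragment — lossy.
Dependency preservation: the restricted closure of {PName, ProjID} across the fragments never reaches {Start}, so PName, ProjID → Start cannot be enforced without a join — not preserved.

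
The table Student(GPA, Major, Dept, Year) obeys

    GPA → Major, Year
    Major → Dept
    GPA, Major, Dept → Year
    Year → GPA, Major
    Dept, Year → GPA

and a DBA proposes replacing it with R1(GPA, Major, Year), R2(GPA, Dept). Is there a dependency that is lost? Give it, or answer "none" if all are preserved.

Check Major → Dept: no single fragment contains all of {Major, Dept}, and the restricted closure of {Major} across the fragments never reaches {Dept}.
GPA → Major, Year is preserved.
GPA, Major, Dept → Year is preserved.
Year → GPA, Major is preserved.
Dept, Year → GPA is preserved.

Major → Dept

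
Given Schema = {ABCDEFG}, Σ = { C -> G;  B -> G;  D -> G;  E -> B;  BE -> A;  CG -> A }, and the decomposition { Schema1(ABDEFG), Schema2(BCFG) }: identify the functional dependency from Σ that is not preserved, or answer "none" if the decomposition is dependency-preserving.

Check CG → A: no single fragment contains all of {ACG}, and the restricted closure of {CG} across the fragments never reaches {A}.
C → G is preserved.
B → G is preserved.
D → G is preserved.
E → B is preserved.
BE → A is preserved.

CG -> A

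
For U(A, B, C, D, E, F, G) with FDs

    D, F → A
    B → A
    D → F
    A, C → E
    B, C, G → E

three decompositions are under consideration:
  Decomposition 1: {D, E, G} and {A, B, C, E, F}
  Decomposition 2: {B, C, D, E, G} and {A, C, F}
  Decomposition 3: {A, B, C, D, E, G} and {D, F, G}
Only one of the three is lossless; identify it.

Decomposition 1: common = {E}, closure = {E} → lossy.
Decomposition 2: common = {C}, closure = {C} → lossy.
Decomposition 3: common = {D, G}, closure = {A, D, F, G} → lossless.

Decomposition 3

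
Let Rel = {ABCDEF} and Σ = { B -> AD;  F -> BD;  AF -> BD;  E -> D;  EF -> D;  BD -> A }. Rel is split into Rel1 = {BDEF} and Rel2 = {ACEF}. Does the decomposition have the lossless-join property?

Common attributes: Rel1 ∩ Rel2 = {EF}.
Closure of {EF}: F → BD applies, adding BD; BD → A applies, adding A. So (EF)⁺ = {ABDEF}.
This closure contains every attribute of Rel1, so Rel1 ∩ Rel2 → Rel1. The join is lossless.

Yes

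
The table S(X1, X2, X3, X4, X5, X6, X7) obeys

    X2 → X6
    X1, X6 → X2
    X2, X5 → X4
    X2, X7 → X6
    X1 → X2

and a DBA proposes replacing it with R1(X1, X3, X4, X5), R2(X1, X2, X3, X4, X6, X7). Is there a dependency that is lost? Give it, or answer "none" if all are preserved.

Check X2, X5 → X4: no single fragment contains all of {X2, X4, X5}, and the restricted closure of {X2, X5} across the fragments never reaches {X4}.
X2 → X6 is preserved.
X1, X6 → X2 is preserved.
X2, X7 → X6 is preserved.
X1 → X2 is preserved.

X2, X5 → X4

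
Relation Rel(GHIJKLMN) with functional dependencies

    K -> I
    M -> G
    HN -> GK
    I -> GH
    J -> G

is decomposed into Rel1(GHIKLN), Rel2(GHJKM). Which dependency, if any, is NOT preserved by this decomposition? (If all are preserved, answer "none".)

none

K → I lies within Rel1.
M → G lies within Rel2.
HN → GK lies within Rel1.
I → GH lies within Rel1.
J → G lies within Rel2.
Every dependency is enforceable on the fragments, so the decomposition is dependency-preserving.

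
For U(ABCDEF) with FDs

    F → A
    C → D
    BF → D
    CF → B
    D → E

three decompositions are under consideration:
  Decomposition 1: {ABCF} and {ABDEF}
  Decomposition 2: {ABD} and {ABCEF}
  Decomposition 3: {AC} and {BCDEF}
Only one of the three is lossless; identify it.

Decomposition 1: common = {ABF}, closure = {ABDEF} → lossless.
Decomposition 2: common = {AB}, closure = {AB} → lossy.
Decomposition 3: common = {C}, closure = {CDE} → lossy.

Decomposition 1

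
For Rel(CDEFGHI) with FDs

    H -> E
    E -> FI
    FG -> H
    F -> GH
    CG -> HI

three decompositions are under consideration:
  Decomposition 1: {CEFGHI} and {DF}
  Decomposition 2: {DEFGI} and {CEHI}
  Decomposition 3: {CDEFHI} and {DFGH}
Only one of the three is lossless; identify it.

Decomposition 3

Decomposition 1: common = {F}, closure = {EFGHI} → lossy.
Decomposition 2: common = {EI}, closure = {EFGHI} → lossy.
Decomposition 3: common = {DFH}, closure = {DEFGHI} → lossless.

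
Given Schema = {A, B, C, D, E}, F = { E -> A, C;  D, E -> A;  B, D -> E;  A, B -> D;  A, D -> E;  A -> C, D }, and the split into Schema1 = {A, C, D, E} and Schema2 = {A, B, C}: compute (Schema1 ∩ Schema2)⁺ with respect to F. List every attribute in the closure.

Schema1 ∩ Schema2 = {A, C}.
A → C, D applies, adding D
A, D → E applies, adding E
Closure: {A, C, D, E}.

A, C, D, E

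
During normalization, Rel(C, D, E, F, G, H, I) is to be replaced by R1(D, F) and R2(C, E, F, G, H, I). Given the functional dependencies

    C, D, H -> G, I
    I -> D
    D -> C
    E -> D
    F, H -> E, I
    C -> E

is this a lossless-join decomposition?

Common attributes: R1 ∩ R2 = {F}.
No dependency enlarges {F}, so (F)⁺ = {F}.
The closure contains neither all of R1 = {D, F} nor all of R2 = {C, E, F, G, H, I}, so the common attributes are not a superkey of either fragment. The join is lossy.

No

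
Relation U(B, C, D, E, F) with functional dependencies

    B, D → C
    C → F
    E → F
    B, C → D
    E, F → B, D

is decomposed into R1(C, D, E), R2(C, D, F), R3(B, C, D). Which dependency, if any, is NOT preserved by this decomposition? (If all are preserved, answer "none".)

E, F → B, D

Check E, F → B, D: no single fragment contains all of {B, D, E, F}, and the restricted closure of {E, F} across the fragments never reaches {B, D}.
B, D → C is preserved.
C → F is preserved.
E → F is preserved.
B, C → D is preserved.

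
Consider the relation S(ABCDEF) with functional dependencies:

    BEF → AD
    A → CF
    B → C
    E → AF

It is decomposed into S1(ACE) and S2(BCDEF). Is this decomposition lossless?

Common attributes: S1 ∩ S2 = {CE}.
Closure of {CE}: E → AF applies, adding AF. So (CE)⁺ = {ACEF}.
This closure contains every attribute of S1, so S1 ∩ S2 → S1. The join is lossless.

Yes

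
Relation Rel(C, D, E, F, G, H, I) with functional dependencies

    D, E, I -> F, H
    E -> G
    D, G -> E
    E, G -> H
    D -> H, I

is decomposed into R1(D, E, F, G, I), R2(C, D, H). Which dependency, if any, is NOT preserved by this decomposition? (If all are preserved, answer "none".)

Check E, G → H: no single fragment contains all of {E, G, H}, and the restricted closure of {E, G} across the fragments never reaches {H}.
D, E, I → F, H is preserved.
E → G is preserved.
D, G → E is preserved.
D → H, I is preserved.

E, G -> H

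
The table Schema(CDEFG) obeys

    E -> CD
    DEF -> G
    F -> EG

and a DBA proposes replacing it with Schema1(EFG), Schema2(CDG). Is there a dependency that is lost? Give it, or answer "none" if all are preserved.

Check E → CD: no single fragment contains all of {CDE}, and the restricted closure of {E} across the fragments never reaches {CD}.
DEF → G is preserved.
F → EG is preserved.

E -> CD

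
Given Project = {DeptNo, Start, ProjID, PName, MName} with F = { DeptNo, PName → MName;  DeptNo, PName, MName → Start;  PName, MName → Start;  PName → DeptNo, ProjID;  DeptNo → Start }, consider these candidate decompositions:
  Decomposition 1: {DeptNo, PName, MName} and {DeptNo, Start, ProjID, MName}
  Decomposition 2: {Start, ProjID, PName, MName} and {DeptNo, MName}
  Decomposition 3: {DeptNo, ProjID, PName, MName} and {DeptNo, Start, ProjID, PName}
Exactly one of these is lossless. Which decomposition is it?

Decomposition 3

Decomposition 1: common = {DeptNo, MName}, closure = {DeptNo, Start, MName} → lossy.
Decomposition 2: common = {MName}, closure = {MName} → lossy.
Decomposition 3: common = {DeptNo, ProjID, PName}, closure = {DeptNo, Start, ProjID, PName, MName} → lossless.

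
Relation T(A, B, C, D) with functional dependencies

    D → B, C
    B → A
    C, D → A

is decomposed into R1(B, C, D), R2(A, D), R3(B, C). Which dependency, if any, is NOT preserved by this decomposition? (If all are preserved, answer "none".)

B → A

Check B → A: no single fragment contains all of {A, B}, and the restricted closure of {B} across the fragments never reaches {A}.
D → B, C is preserved.
C, D → A is preserved.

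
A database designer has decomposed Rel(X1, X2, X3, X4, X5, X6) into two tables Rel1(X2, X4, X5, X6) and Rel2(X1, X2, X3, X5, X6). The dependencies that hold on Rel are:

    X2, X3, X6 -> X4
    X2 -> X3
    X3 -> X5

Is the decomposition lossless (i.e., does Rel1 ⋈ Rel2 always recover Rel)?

Yes

Common attributes: Rel1 ∩ Rel2 = {X2, X5, X6}.
Closure of {X2, X5, X6}: X2 → X3 applies, adding X3; X2, X3, X6 → X4 applies, adding X4. So (X2, X5, X6)⁺ = {X2, X3, X4, X5, X6}.
This closure contains every attribute of Rel1, so Rel1 ∩ Rel2 → Rel1. The join is lossless.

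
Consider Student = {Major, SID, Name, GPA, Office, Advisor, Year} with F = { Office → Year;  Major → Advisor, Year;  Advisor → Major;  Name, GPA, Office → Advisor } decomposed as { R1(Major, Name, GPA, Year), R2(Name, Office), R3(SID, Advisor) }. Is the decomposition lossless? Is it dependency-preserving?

lossy and not dependency-preserving

Lossless test (chase): applying each FD to every pair of rows produces no changes in the tableau, so no row becomes fully distinguished — the join is lossy.
Dependency preservation: the restricted closure of {Office} across the fragments never reaches {Year}, so Office → Year cannot be enforced without a join — not preserved.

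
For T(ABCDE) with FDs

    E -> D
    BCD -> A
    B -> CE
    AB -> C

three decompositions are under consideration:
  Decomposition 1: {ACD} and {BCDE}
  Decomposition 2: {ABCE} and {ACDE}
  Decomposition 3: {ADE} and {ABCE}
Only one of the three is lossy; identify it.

Decomposition 1: common = {CD}, closure = {CD} → lossy.
Decomposition 2: common = {ACE}, closure = {ACDE} → lossless.
Decomposition 3: common = {AE}, closure = {ADE} → lossless.

Decomposition 1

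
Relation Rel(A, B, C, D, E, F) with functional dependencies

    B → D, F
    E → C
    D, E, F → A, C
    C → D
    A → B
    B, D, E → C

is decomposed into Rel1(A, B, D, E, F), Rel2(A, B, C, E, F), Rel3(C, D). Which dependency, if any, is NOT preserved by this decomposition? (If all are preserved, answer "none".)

none

B → D, F lies within Rel1.
E → C lies within Rel2.
D, E, F → A, C: restricted closure across fragments reaches A, C.
C → D lies within Rel3.
A → B lies within Rel1.
B, D, E → C: restricted closure across fragments reaches C.
Every dependency is enforceable on the fragments, so the decomposition is dependency-preserving.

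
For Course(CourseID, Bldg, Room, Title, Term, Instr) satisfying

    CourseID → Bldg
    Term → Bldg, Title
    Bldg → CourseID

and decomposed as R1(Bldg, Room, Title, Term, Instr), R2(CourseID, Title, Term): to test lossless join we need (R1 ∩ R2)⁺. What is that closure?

CourseID, Bldg, Title, Term

R1 ∩ R2 = {Title, Term}.
Term → Bldg, Title applies, adding Bldg
Bldg → CourseID applies, adding CourseID
Closure: {CourseID, Bldg, Title, Term}.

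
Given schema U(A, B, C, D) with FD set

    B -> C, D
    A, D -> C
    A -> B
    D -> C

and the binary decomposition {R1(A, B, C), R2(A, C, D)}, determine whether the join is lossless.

Yes

Common attributes: R1 ∩ R2 = {A, C}.
Closure of {A, C}: A → B applies, adding B; B → C, D applies, adding D. So (A, C)⁺ = {A, B, C, D}.
This closure contains every attribute of R1, so R1 ∩ R2 → R1. The join is lossless.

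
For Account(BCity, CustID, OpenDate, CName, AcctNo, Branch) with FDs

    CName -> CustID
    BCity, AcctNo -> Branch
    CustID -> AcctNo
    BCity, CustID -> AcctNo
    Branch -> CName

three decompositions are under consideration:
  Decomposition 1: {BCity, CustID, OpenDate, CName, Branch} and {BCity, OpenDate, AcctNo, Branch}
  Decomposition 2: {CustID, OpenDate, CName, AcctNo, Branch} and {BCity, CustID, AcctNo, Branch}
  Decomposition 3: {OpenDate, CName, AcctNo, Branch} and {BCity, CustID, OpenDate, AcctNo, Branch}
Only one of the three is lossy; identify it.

Decomposition 2

Decomposition 1: common = {BCity, OpenDate, Branch}, closure = {BCity, CustID, OpenDate, CName, AcctNo, Branch} → lossless.
Decomposition 2: common = {CustID, AcctNo, Branch}, closure = {CustID, CName, AcctNo, Branch} → lossy.
Decomposition 3: common = {OpenDate, AcctNo, Branch}, closure = {CustID, OpenDate, CName, AcctNo, Branch} → lossless.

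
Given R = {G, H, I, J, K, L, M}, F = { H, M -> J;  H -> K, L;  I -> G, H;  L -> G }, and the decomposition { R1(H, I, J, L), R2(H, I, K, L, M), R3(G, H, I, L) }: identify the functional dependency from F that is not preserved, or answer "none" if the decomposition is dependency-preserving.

Check H, M → J: no single fragment contains all of {H, J, M}, and the restricted closure of {H, M} across the fragments never reaches {J}.
H → K, L is preserved.
I → G, H is preserved.
L → G is preserved.

H, M -> J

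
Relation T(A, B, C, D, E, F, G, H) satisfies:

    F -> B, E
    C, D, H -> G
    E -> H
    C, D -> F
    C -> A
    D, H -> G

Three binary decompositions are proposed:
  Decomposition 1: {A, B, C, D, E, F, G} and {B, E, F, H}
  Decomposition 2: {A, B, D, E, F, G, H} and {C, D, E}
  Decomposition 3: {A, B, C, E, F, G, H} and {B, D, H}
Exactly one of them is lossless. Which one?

Decomposition 1

Decomposition 1: common = {B, E, F}, closure = {B, E, F, H} → lossless.
Decomposition 2: common = {D, E}, closure = {D, E, G, H} → lossy.
Decomposition 3: common = {B, H}, closure = {B, H} → lossy.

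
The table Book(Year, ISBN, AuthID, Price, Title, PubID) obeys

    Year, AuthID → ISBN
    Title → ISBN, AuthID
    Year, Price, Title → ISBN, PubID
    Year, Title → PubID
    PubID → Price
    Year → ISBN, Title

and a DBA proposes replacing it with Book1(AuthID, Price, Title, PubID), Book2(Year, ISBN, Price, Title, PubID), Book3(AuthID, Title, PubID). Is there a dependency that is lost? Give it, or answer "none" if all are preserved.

none

Year, AuthID → ISBN: restricted closure across fragments reaches ISBN.
Title → ISBN, AuthID: restricted closure across fragments reaches ISBN, AuthID.
Year, Price, Title → ISBN, PubID lies within Book2.
Year, Title → PubID lies within Book2.
PubID → Price lies within Book1.
Year → ISBN, Title lies within Book2.
Every dependency is enforceable on the fragments, so the decomposition is dependency-preserving.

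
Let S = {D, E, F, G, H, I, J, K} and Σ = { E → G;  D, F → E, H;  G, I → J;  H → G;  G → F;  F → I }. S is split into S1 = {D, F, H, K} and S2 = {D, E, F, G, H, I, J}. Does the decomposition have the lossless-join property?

Yes

Common attributes: S1 ∩ S2 = {D, F, H}.
Closure of {D, F, H}: D, F → E, H applies, adding E; H → G applies, adding G; F → I applies, adding I; G, I → J applies, adding J. So (D, F, H)⁺ = {D, E, F, G, H, I, J}.
This closure contains every attribute of S2, so S1 ∩ S2 → S2. The join is lossless.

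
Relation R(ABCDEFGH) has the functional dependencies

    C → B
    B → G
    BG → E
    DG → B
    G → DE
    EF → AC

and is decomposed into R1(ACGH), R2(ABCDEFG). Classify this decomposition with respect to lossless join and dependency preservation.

Lossless test: (ACG)⁺ = {ABCDEG}, which is a superkey of neither fragment — lossy.
Dependency preservation: every FD's attributes lie within a single fragment, so each can be enforced locally — preserved.

lossy but dependency-preserving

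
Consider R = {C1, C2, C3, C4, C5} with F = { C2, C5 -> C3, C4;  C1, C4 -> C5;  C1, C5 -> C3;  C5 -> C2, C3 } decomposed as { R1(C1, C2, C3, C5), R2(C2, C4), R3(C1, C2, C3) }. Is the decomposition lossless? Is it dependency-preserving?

lossy and not dependency-preserving

Lossless test (chase): applying each FD to every pair of rows produces no changes in the tableau, so no row becomes fully distinguished — the join is lossy.
Dependency preservation: the restricted closure of {C2, C5} across the fragments never reaches {C3, C4}, so C2, C5 → C3, C4 cannot be enforced without a join — not preserved.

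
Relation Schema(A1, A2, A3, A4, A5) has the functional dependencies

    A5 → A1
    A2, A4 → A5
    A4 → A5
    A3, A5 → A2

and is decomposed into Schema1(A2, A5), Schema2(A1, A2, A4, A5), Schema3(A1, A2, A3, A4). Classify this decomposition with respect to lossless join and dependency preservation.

lossless but not dependency-preserving

Lossless test (chase): Rows 1 and 2 agree on A5; apply A5→A1 and equate their A1 entries. Rows 2 and 3 agree on A2, A4; apply A2, A4→A5 and equate their A5 entries. Row 3 is now all distinguished symbols — the join is lossless.
Dependency preservation: the restricted closure of {A3, A5} across the fragments never reaches {A2}, so A3, A5 → A2 cannot be enforced without a join — not preserved.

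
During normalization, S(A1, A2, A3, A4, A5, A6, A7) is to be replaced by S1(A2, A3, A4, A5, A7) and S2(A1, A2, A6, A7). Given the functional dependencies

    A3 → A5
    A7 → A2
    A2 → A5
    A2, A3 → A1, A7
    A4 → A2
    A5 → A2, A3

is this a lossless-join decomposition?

Common attributes: S1 ∩ S2 = {A2, A7}.
Closure of {A2, A7}: A2 → A5 applies, adding A5; A5 → A2, A3 applies, adding A3; A2, A3 → A1, A7 applies, adding A1. So (A2, A7)⁺ = {A1, A2, A3, A5, A7}.
The closure contains neither all of S1 = {A2, A3, A4, A5, A7} nor all of S2 = {A1, A2, A6, A7}, so the common attributes are not a superkey of either fragment. The join is lossy.

No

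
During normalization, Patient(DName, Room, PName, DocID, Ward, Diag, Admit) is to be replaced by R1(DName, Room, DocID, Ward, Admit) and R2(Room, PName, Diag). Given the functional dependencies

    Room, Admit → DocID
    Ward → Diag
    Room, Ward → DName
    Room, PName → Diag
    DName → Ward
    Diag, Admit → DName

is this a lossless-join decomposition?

No

Common attributes: R1 ∩ R2 = {Room}.
No dependency enlarges {Room}, so (Room)⁺ = {Room}.
The closure contains neither all of R1 = {DName, Room, DocID, Ward, Admit} nor all of R2 = {Room, PName, Diag}, so the common attributes are not a superkey of either fragment. The join is lossy.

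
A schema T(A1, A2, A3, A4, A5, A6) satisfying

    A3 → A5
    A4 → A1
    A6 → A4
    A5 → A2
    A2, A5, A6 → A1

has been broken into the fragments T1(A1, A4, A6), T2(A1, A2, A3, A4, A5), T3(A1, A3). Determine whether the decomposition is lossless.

No

Chase test. Columns are A1, A2, A3, A4, A5, A6; row i has aⱼ where attribute j ∈ Ti, else bᵢⱼ.
Initial tableau (one row per fragment):
  row 1: a1 b12 b13 a4 b15 a6
  row 2: a1 a2 a3 a4 a5 b26
  row 3: a1 b32 a3 b34 b35 b36
Rows 2 and 3 agree on A3; apply A3→A5 and equate their A5 entries.
Rows 2 and 3 agree on A5; apply A5→A2 and equate their A2 entries.
No row becomes fully distinguished — the join is lossy.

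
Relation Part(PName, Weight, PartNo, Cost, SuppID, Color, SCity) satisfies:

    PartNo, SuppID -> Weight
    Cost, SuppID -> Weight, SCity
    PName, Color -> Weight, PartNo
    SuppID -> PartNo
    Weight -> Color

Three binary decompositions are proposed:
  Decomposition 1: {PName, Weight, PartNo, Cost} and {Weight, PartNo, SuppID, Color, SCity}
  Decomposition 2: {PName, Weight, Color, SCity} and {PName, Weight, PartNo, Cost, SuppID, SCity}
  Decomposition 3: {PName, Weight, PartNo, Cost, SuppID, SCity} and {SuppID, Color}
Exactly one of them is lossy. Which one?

Decomposition 1

Decomposition 1: common = {Weight, PartNo}, closure = {Weight, PartNo, Color} → lossy.
Decomposition 2: common = {PName, Weight, SCity}, closure = {PName, Weight, PartNo, Color, SCity} → lossless.
Decomposition 3: common = {SuppID}, closure = {Weight, PartNo, SuppID, Color} → lossless.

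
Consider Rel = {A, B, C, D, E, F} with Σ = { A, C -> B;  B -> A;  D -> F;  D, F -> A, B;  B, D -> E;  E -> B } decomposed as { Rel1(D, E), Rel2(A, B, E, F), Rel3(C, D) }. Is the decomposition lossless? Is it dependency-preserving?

Lossless test (chase): Rows 1 and 3 agree on D; apply D→F and equate their F entries. Rows 1 and 3 agree on D, F; apply D, F→A, B and equate their A, B entries. Rows 1 and 3 agree on B, D; apply B, D→E and equate their E entries. Rows 1 and 2 agree on E; apply E→B and equate their B entries. Rows 1 and 2 agree on B; apply B→A and equate their A entries. No row becomes fully distinguished — the join is lossy.
Dependency preservation: the restricted closure of {A, C} across the fragments never reaches {B}, so A, C → B cannot be enforced without a join — not preserved.

lossy and not dependency-preserving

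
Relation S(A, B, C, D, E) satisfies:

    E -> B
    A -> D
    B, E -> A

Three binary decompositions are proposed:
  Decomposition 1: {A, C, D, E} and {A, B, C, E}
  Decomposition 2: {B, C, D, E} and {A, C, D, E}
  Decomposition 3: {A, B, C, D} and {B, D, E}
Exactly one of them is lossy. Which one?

Decomposition 3

Decomposition 1: common = {A, C, E}, closure = {A, B, C, D, E} → lossless.
Decomposition 2: common = {C, D, E}, closure = {A, B, C, D, E} → lossless.
Decomposition 3: common = {B, D}, closure = {B, D} → lossy.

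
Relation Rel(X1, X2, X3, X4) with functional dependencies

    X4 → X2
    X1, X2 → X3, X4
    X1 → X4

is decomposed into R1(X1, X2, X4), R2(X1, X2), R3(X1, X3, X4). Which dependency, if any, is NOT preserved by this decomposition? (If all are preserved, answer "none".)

X4 → X2 lies within R1.
X1, X2 → X3, X4: restricted closure across fragments reaches X3, X4.
X1 → X4 lies within R1.
Every dependency is enforceable on the fragments, so the decomposition is dependency-preserving.

none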